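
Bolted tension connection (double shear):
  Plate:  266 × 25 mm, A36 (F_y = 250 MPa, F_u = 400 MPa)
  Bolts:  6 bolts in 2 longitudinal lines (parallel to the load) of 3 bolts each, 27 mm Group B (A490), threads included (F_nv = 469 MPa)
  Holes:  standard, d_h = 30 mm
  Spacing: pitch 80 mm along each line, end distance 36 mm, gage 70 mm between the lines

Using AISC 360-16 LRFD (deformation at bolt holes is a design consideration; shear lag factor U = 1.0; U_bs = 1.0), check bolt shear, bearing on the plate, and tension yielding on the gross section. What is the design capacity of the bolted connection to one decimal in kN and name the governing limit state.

Bolt shear: A_b = π(27)²/4 = 572.56 mm². φR_n = 0.75 × 469 × 572.56 × 6 × 2 = 2416.8 kN.
Bearing (25 mm plate, F_u = 400 MPa): end bolts L_c = 36 − 30/2 = 21, R_n = min(1.2×21×25×400, 2.4×27×25×400) = 252 kN/bolt; interior L_c = 80 − 30 = 50, R_n = 600 kN/bolt. φR_n = 0.75 × (2×252 + 4×600) = 2178.0 kN.
Tension yield (gross): A_g = 266×25 = 6650 mm². φR_n = 0.90 × 250 × 6650 = 1496.3 kN.
Governing: min(2416.8, 2178.0, 1496.3) = 1496.3 kN → gross-section yield.

1496.3 kN (gross-section yield governs)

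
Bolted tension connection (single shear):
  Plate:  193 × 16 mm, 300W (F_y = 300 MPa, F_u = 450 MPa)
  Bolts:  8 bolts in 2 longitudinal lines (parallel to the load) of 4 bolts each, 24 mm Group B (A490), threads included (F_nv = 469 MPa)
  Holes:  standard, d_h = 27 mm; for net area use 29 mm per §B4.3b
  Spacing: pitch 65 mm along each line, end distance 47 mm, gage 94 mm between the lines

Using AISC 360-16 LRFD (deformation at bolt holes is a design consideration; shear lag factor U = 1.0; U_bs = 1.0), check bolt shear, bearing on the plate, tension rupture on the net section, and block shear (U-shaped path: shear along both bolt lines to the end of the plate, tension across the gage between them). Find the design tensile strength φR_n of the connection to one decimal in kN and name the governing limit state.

729.0 kN (net-section rupture governs)

Bolt shear: A_b = π(24)²/4 = 452.39 mm². φR_n = 0.75 × 469 × 452.39 × 8 × 1 = 1273.0 kN.
Bearing (16 mm plate, F_u = 450 MPa): end bolts L_c = 47 − 27/2 = 33.5, R_n = min(1.2×33.5×16×450, 2.4×24×16×450) = 289.44 kN/bolt; interior L_c = 65 − 27 = 38, R_n = 328.32 kN/bolt. φR_n = 0.75 × (2×289.44 + 6×328.32) = 1911.6 kN.
Tension rupture (net): A_n = (193 − 2×29)×16 = 2160 mm² (U = 1.0, A_e = A_n). φR_n = 0.75 × 450 × 2160 = 729.0 kN.
Block shear: shear path 2×[47+3×65] = 2×242 mm, A_gv = 7744, A_nv = 2×(242 − 3.5×29)×16 = 4496 mm²; tension across gage: (94 − 1×29)×16 = 1040 mm². R_n = min(0.6×450×4496, 0.6×300×7744) + 1.0×450×1040 = min(1213.9, 1393.9) + 468 = 1681.9 kN. φR_n = 0.75 × 1681.9 = 1261.4 kN.
Governing: min(1273.0, 1911.6, 729.0, 1261.4) = 729.0 kN → net-section rupture.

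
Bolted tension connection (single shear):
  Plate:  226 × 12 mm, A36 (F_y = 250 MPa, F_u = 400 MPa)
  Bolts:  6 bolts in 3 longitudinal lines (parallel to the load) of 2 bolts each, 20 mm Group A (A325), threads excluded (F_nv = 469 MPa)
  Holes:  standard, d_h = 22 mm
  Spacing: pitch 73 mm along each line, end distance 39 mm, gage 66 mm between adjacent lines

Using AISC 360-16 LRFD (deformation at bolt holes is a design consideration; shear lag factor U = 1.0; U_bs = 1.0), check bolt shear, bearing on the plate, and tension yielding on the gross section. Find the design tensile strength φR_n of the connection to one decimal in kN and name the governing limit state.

610.2 kN (gross-section yield governs)

Bolt shear: A_b = π(20)²/4 = 314.16 mm². φR_n = 0.75 × 469 × 314.16 × 6 × 1 = 663.0 kN.
Bearing (12 mm plate, F_u = 400 MPa): end bolts L_c = 39 − 22/2 = 28, R_n = min(1.2×28×12×400, 2.4×20×12×400) = 161.28 kN/bolt; interior L_c = 73 − 22 = 51, R_n = 230.4 kN/bolt. φR_n = 0.75 × (3×161.28 + 3×230.4) = 881.3 kN.
Tension yield (gross): A_g = 226×12 = 2712 mm². φR_n = 0.90 × 250 × 2712 = 610.2 kN.
Governing: min(663.0, 881.3, 610.2) = 610.2 kN → gross-section yield.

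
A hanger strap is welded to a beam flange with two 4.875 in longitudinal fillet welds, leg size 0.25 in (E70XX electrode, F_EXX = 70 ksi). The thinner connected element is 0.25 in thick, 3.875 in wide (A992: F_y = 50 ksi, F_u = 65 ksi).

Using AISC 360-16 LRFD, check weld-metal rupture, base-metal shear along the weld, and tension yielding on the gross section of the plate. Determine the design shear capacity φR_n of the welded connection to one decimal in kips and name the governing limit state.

43.6 kips (gross-section yield governs)

Weld metal: throat = 0.707×0.25 = 0.17675 in, L = 2×4.875 = 9.75 in. φR_n = 0.75 × 0.6 × 70 × 0.17675 × 9.75 = 54.3 kips.
Base metal shear (0.25 in plate): yield φR_n = 1.0×0.6×50×0.25×9.75 = 73.1 kips; rupture φR_n = 0.75×0.6×65×0.25×9.75 = 71.3 kips; take 71.3 kips (rupture).
Tension yield (gross): A_g = 3.875×0.25 = 0.96875 in². φR_n = 0.90 × 50 × 0.96875 = 43.6 kips.
Governing: min(54.3, 71.3, 43.6) = 43.6 kips → gross-section yield.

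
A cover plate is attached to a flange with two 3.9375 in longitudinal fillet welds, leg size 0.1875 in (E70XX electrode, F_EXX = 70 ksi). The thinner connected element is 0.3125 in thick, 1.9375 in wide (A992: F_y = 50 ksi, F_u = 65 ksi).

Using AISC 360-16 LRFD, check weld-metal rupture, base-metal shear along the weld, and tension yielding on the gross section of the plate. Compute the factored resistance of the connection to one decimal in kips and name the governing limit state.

Weld metal: throat = 0.707×0.1875 = 0.13256 in, L = 2×3.9375 = 7.875 in. φR_n = 0.75 × 0.6 × 70 × 0.13256 × 7.875 = 32.9 kips.
Base metal shear (0.3125 in plate): yield φR_n = 1.0×0.6×50×0.3125×7.875 = 73.8 kips; rupture φR_n = 0.75×0.6×65×0.3125×7.875 = 72.0 kips; take 72.0 kips (rupture).
Tension yield (gross): A_g = 1.9375×0.3125 = 0.60547 in². φR_n = 0.90 × 50 × 0.60547 = 27.2 kips.
Governing: min(32.9, 72.0, 27.2) = 27.2 kips → gross-section yield.

27.2 kips (gross-section yield governs)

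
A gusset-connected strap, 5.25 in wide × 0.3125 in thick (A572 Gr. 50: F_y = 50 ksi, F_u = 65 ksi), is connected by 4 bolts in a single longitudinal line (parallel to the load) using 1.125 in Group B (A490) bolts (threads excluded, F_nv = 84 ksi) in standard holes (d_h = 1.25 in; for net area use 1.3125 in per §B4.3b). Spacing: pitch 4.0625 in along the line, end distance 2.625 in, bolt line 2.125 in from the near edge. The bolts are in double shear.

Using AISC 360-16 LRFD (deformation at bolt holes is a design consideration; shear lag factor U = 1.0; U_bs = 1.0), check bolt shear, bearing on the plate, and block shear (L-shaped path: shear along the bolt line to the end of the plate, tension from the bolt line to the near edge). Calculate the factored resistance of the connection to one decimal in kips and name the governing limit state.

115.8 kips (block shear governs)

Bolt shear: A_b = π(1.125)²/4 = 0.99402 in². φR_n = 0.75 × 84 × 0.99402 × 4 × 2 = 501.0 kips.
Bearing (0.3125 in plate, F_u = 65 ksi): end bolts L_c = 2.625 − 1.25/2 = 2, R_n = min(1.2×2×0.3125×65, 2.4×1.125×0.3125×65) = 48.75 kips/bolt; interior L_c = 4.0625 − 1.25 = 2.8125, R_n = 54.844 kips/bolt. φR_n = 0.75 × (1×48.75 + 3×54.844) = 160.0 kips.
Block shear: shear path 1×[2.625+3×4.0625] = 1×14.8125 in, A_gv = 4.6289, A_nv = 1×(14.8125 − 3.5×1.3125)×0.3125 = 3.1934 in²; tension to near edge: (2.125 − 0.5×1.3125)×0.3125 = 0.45898 in². R_n = min(0.6×65×3.1934, 0.6×50×4.6289) + 1.0×65×0.45898 = min(124.54, 138.87) + 29.834 = 154.37 kips. φR_n = 0.75 × 154.37 = 115.8 kips.
Governing: min(501.0, 160.0, 115.8) = 115.8 kips → block shear.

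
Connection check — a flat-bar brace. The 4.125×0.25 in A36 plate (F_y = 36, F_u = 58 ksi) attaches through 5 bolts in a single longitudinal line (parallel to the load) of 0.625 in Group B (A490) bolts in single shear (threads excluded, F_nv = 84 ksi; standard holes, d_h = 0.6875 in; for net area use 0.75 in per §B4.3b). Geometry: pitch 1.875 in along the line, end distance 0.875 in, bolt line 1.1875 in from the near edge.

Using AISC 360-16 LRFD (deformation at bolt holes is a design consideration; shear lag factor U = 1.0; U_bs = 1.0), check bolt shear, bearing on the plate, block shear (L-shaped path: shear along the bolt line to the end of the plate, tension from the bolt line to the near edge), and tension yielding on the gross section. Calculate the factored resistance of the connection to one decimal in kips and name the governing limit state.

Bolt shear: A_b = π(0.625)²/4 = 0.3068 in². φR_n = 0.75 × 84 × 0.3068 × 5 × 1 = 96.6 kips.
Bearing (0.25 in plate, F_u = 58 ksi): end bolts L_c = 0.875 − 0.6875/2 = 0.53125, R_n = min(1.2×0.53125×0.25×58, 2.4×0.625×0.25×58) = 9.2438 kips/bolt; interior L_c = 1.875 − 0.6875 = 1.1875, R_n = 20.663 kips/bolt. φR_n = 0.75 × (1×9.2438 + 4×20.663) = 68.9 kips.
Block shear: shear path 1×[0.875+4×1.875] = 1×8.375 in, A_gv = 2.0938, A_nv = 1×(8.375 − 4.5×0.75)×0.25 = 1.25 in²; tension to near edge: (1.1875 − 0.5×0.75)×0.25 = 0.20313 in². R_n = min(0.6×58×1.25, 0.6×36×2.0938) + 1.0×58×0.20313 = min(43.5, 45.226) + 11.782 = 55.282 kips. φR_n = 0.75 × 55.282 = 41.5 kips.
Tension yield (gross): A_g = 4.125×0.25 = 1.0313 in². φR_n = 0.90 × 36 × 1.0313 = 33.4 kips.
Governing: min(96.6, 68.9, 41.5, 33.4) = 33.4 kips → gross-section yield.

33.4 kips (gross-section yield governs)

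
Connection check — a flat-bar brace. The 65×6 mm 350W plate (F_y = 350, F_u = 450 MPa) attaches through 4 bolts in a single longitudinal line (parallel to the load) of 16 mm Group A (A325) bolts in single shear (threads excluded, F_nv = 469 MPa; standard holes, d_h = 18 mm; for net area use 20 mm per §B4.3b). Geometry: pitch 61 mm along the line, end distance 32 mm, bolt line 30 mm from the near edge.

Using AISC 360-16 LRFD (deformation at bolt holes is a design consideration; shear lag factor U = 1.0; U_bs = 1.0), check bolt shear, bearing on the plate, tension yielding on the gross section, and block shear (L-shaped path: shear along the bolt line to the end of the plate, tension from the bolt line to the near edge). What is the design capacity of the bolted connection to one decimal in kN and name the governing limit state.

Bolt shear: A_b = π(16)²/4 = 201.06 mm². φR_n = 0.75 × 469 × 201.06 × 4 × 1 = 282.9 kN.
Bearing (6 mm plate, F_u = 450 MPa): end bolts L_c = 32 − 18/2 = 23, R_n = min(1.2×23×6×450, 2.4×16×6×450) = 74.52 kN/bolt; interior L_c = 61 − 18 = 43, R_n = 103.68 kN/bolt. φR_n = 0.75 × (1×74.52 + 3×103.68) = 289.2 kN.
Tension yield (gross): A_g = 65×6 = 390 mm². φR_n = 0.90 × 350 × 390 = 122.9 kN.
Block shear: shear path 1×[32+3×61] = 1×215 mm, A_gv = 1290, A_nv = 1×(215 − 3.5×20)×6 = 870 mm²; tension to near edge: (30 − 0.5×20)×6 = 120 mm². R_n = min(0.6×450×870, 0.6×350×1290) + 1.0×450×120 = min(234.9, 270.9) + 54 = 288.9 kN. φR_n = 0.75 × 288.9 = 216.7 kN.
Governing: min(282.9, 289.2, 122.9, 216.7) = 122.9 kN → gross-section yield.

122.9 kN (gross-section yield governs)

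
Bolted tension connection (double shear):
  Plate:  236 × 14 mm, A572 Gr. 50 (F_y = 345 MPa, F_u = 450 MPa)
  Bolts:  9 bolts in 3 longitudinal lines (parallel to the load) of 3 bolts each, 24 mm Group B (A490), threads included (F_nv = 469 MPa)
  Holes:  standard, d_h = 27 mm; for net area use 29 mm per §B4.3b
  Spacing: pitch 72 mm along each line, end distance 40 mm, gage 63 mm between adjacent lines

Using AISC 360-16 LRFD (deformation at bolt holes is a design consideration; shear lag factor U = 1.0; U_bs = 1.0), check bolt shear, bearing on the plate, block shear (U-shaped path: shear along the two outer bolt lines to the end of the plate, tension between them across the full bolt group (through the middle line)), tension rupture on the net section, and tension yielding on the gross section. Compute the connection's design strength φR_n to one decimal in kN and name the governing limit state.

Bolt shear: A_b = π(24)²/4 = 452.39 mm². φR_n = 0.75 × 469 × 452.39 × 9 × 2 = 2864.3 kN.
Bearing (14 mm plate, F_u = 450 MPa): end bolts L_c = 40 − 27/2 = 26.5, R_n = min(1.2×26.5×14×450, 2.4×24×14×450) = 200.34 kN/bolt; interior L_c = 72 − 27 = 45, R_n = 340.2 kN/bolt. φR_n = 0.75 × (3×200.34 + 6×340.2) = 1981.7 kN.
Block shear: shear path 2×[40+2×72] = 2×184 mm, A_gv = 5152, A_nv = 2×(184 − 2.5×29)×14 = 3122 mm²; tension across gage: (126 − 2×29)×14 = 952 mm². R_n = min(0.6×450×3122, 0.6×345×5152) + 1.0×450×952 = min(842.94, 1066.5) + 428.4 = 1271.3 kN. φR_n = 0.75 × 1271.3 = 953.5 kN.
Tension rupture (net): A_n = (236 − 3×29)×14 = 2086 mm² (U = 1.0, A_e = A_n). φR_n = 0.75 × 450 × 2086 = 704.0 kN.
Tension yield (gross): A_g = 236×14 = 3304 mm². φR_n = 0.90 × 345 × 3304 = 1025.9 kN.
Governing: min(2864.3, 1981.7, 953.5, 704.0, 1025.9) = 704.0 kN → net-section rupture.

704.0 kN (net-section rupture governs)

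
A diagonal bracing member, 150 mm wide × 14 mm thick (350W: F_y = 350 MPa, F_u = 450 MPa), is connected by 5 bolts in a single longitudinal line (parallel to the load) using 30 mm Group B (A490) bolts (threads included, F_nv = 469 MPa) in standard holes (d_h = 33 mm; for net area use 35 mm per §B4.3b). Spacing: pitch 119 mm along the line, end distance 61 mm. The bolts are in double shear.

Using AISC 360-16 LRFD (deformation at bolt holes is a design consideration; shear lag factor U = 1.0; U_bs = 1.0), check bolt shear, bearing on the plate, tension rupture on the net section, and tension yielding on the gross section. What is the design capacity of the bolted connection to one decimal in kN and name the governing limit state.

Bolt shear: A_b = π(30)²/4 = 706.86 mm². φR_n = 0.75 × 469 × 706.86 × 5 × 2 = 2486.4 kN.
Bearing (14 mm plate, F_u = 450 MPa): end bolts L_c = 61 − 33/2 = 44.5, R_n = min(1.2×44.5×14×450, 2.4×30×14×450) = 336.42 kN/bolt; interior L_c = 119 − 33 = 86, R_n = 453.6 kN/bolt. φR_n = 0.75 × (1×336.42 + 4×453.6) = 1613.1 kN.
Tension rupture (net): A_n = (150 − 1×35)×14 = 1610 mm² (U = 1.0, A_e = A_n). φR_n = 0.75 × 450 × 1610 = 543.4 kN.
Tension yield (gross): A_g = 150×14 = 2100 mm². φR_n = 0.90 × 350 × 2100 = 661.5 kN.
Governing: min(2486.4, 1613.1, 543.4, 661.5) = 543.4 kN → net-section rupture.

543.4 kN (net-section rupture governs)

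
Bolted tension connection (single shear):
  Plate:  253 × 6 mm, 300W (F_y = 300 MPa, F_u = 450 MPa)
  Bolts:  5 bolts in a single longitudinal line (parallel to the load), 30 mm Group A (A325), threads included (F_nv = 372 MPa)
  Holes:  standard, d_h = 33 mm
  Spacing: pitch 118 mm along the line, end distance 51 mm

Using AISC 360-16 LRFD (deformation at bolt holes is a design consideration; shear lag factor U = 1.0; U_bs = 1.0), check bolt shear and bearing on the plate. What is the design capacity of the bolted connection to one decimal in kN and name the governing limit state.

667.0 kN (bearing governs)

Bolt shear: A_b = π(30)²/4 = 706.86 mm². φR_n = 0.75 × 372 × 706.86 × 5 × 1 = 986.1 kN.
Bearing (6 mm plate, F_u = 450 MPa): end bolts L_c = 51 − 33/2 = 34.5, R_n = min(1.2×34.5×6×450, 2.4×30×6×450) = 111.78 kN/bolt; interior L_c = 118 − 33 = 85, R_n = 194.4 kN/bolt. φR_n = 0.75 × (1×111.78 + 4×194.4) = 667.0 kN.
Governing: min(986.1, 667.0) = 667.0 kN → bearing.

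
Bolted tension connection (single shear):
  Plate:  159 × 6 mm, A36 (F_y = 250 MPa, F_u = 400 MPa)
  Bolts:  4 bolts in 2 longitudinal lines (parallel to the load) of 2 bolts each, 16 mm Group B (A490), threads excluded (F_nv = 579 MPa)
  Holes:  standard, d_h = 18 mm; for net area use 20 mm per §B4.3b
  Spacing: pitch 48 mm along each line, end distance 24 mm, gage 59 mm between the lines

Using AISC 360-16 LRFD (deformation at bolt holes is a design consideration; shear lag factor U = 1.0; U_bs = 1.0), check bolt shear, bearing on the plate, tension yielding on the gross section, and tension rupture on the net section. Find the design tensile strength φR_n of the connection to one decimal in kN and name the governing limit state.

Bolt shear: A_b = π(16)²/4 = 201.06 mm². φR_n = 0.75 × 579 × 201.06 × 4 × 1 = 349.2 kN.
Bearing (6 mm plate, F_u = 400 MPa): end bolts L_c = 24 − 18/2 = 15, R_n = min(1.2×15×6×400, 2.4×16×6×400) = 43.2 kN/bolt; interior L_c = 48 − 18 = 30, R_n = 86.4 kN/bolt. φR_n = 0.75 × (2×43.2 + 2×86.4) = 194.4 kN.
Tension yield (gross): A_g = 159×6 = 954 mm². φR_n = 0.90 × 250 × 954 = 214.7 kN.
Tension rupture (net): A_n = (159 − 2×20)×6 = 714 mm² (U = 1.0, A_e = A_n). φR_n = 0.75 × 400 × 714 = 214.2 kN.
Governing: min(349.2, 194.4, 214.7, 214.2) = 194.4 kN → bearing.

194.4 kN (bearing governs)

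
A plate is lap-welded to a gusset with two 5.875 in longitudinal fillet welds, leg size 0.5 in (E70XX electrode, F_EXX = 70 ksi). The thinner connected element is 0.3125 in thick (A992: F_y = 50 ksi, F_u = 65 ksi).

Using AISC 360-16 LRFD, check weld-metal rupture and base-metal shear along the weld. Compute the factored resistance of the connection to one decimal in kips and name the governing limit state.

Weld metal: throat = 0.707×0.5 = 0.3535 in, L = 2×5.875 = 11.75 in. φR_n = 0.75 × 0.6 × 70 × 0.3535 × 11.75 = 130.8 kips.
Base metal shear (0.3125 in plate): yield φR_n = 1.0×0.6×50×0.3125×11.75 = 110.2 kips; rupture φR_n = 0.75×0.6×65×0.3125×11.75 = 107.4 kips; take 107.4 kips (rupture).
Governing: min(130.8, 107.4) = 107.4 kips → base-metal shear.

107.4 kips (base-metal shear governs)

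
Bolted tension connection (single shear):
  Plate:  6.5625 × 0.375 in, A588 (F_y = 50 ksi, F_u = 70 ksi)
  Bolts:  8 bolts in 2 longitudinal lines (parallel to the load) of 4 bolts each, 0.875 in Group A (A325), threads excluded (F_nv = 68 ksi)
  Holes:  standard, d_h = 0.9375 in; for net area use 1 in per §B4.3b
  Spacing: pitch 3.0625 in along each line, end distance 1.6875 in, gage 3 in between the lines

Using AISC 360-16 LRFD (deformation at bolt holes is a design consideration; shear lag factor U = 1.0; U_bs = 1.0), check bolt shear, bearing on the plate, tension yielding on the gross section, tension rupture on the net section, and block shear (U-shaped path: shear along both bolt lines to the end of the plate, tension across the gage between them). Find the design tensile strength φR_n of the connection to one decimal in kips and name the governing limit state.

Bolt shear: A_b = π(0.875)²/4 = 0.60132 in². φR_n = 0.75 × 68 × 0.60132 × 8 × 1 = 245.3 kips.
Bearing (0.375 in plate, F_u = 70 ksi): end bolts L_c = 1.6875 − 0.9375/2 = 1.21875, R_n = min(1.2×1.21875×0.375×70, 2.4×0.875×0.375×70) = 38.391 kips/bolt; interior L_c = 3.0625 − 0.9375 = 2.125, R_n = 55.125 kips/bolt. φR_n = 0.75 × (2×38.391 + 6×55.125) = 305.6 kips.
Tension yield (gross): A_g = 6.5625×0.375 = 2.4609 in². φR_n = 0.90 × 50 × 2.4609 = 110.7 kips.
Tension rupture (net): A_n = (6.5625 − 2×1)×0.375 = 1.7109 in² (U = 1.0, A_e = A_n). φR_n = 0.75 × 70 × 1.7109 = 89.8 kips.
Block shear: shear path 2×[1.6875+3×3.0625] = 2×10.875 in, A_gv = 8.1563, A_nv = 2×(10.875 − 3.5×1)×0.375 = 5.5313 in²; tension across gage: (3 − 1×1)×0.375 = 0.75 in². R_n = min(0.6×70×5.5313, 0.6×50×8.1563) + 1.0×70×0.75 = min(232.31, 244.69) + 52.5 = 284.81 kips. φR_n = 0.75 × 284.81 = 213.6 kips.
Governing: min(245.3, 305.6, 110.7, 89.8, 213.6) = 89.8 kips → net-section rupture.

89.8 kips (net-section rupture governs)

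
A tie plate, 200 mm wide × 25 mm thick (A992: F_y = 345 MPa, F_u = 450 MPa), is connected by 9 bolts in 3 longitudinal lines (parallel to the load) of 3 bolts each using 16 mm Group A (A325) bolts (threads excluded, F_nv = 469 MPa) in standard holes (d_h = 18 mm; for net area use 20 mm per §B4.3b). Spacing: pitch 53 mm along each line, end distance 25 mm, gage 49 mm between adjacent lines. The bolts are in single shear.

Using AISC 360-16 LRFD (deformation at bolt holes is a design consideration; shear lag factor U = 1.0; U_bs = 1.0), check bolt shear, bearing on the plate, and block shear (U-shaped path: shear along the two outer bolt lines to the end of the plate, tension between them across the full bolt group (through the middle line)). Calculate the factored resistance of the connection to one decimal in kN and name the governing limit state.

636.5 kN (bolt shear governs)

Bolt shear: A_b = π(16)²/4 = 201.06 mm². φR_n = 0.75 × 469 × 201.06 × 9 × 1 = 636.5 kN.
Bearing (25 mm plate, F_u = 450 MPa): end bolts L_c = 25 − 18/2 = 16, R_n = min(1.2×16×25×450, 2.4×16×25×450) = 216 kN/bolt; interior L_c = 53 − 18 = 35, R_n = 432 kN/bolt. φR_n = 0.75 × (3×216 + 6×432) = 2430.0 kN.
Block shear: shear path 2×[25+2×53] = 2×131 mm, A_gv = 6550, A_nv = 2×(131 − 2.5×20)×25 = 4050 mm²; tension across gage: (98 − 2×20)×25 = 1450 mm². R_n = min(0.6×450×4050, 0.6×345×6550) + 1.0×450×1450 = min(1093.5, 1355.9) + 652.5 = 1746 kN. φR_n = 0.75 × 1746 = 1309.5 kN.
Governing: min(636.5, 2430.0, 1309.5) = 636.5 kN → bolt shear.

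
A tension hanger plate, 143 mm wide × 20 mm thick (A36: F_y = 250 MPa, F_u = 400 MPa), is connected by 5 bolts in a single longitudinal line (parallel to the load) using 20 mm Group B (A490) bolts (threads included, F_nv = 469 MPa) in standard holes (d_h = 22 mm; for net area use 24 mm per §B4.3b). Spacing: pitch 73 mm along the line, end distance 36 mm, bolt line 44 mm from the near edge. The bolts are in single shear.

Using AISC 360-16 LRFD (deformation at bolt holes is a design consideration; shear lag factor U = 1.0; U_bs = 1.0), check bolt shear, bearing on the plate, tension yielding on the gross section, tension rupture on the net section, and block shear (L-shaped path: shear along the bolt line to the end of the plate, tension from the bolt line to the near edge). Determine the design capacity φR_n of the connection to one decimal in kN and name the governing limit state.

552.5 kN (bolt shear governs)

Bolt shear: A_b = π(20)²/4 = 314.16 mm². φR_n = 0.75 × 469 × 314.16 × 5 × 1 = 552.5 kN.
Bearing (20 mm plate, F_u = 400 MPa): end bolts L_c = 36 − 22/2 = 25, R_n = min(1.2×25×20×400, 2.4×20×20×400) = 240 kN/bolt; interior L_c = 73 − 22 = 51, R_n = 384 kN/bolt. φR_n = 0.75 × (1×240 + 4×384) = 1332.0 kN.
Tension yield (gross): A_g = 143×20 = 2860 mm². φR_n = 0.90 × 250 × 2860 = 643.5 kN.
Tension rupture (net): A_n = (143 − 1×24)×20 = 2380 mm² (U = 1.0, A_e = A_n). φR_n = 0.75 × 400 × 2380 = 714.0 kN.
Block shear: shear path 1×[36+4×73] = 1×328 mm, A_gv = 6560, A_nv = 1×(328 − 4.5×24)×20 = 4400 mm²; tension to near edge: (44 − 0.5×24)×20 = 640 mm². R_n = min(0.6×400×4400, 0.6×250×6560) + 1.0×400×640 = min(1056, 984) + 256 = 1240 kN. φR_n = 0.75 × 1240 = 930.0 kN.
Governing: min(552.5, 1332.0, 643.5, 714.0, 930.0) = 552.5 kN → bolt shear.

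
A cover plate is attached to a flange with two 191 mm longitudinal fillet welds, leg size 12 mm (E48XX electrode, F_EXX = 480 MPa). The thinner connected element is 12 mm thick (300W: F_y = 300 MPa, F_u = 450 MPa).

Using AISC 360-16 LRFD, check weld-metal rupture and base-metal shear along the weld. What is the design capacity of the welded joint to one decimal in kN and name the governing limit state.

Weld metal: throat = 0.707×12 = 8.484 mm, L = 2×191 = 382 mm. φR_n = 0.75 × 0.6 × 480 × 8.484 × 382 = 700.0 kN.
Base metal shear (12 mm plate): yield φR_n = 1.0×0.6×300×12×382 = 825.1 kN; rupture φR_n = 0.75×0.6×450×12×382 = 928.3 kN; take 825.1 kN (yield).
Governing: min(700.0, 825.1) = 700.0 kN → weld metal.

700.0 kN (weld metal governs)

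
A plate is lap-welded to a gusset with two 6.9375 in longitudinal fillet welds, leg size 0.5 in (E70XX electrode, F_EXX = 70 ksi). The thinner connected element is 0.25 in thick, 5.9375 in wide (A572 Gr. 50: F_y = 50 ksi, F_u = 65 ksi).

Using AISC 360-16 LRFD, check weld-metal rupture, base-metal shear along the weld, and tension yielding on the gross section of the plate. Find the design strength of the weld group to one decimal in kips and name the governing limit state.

Weld metal: throat = 0.707×0.5 = 0.3535 in, L = 2×6.9375 = 13.875 in. φR_n = 0.75 × 0.6 × 70 × 0.3535 × 13.875 = 154.5 kips.
Base metal shear (0.25 in plate): yield φR_n = 1.0×0.6×50×0.25×13.875 = 104.1 kips; rupture φR_n = 0.75×0.6×65×0.25×13.875 = 101.5 kips; take 101.5 kips (rupture).
Tension yield (gross): A_g = 5.9375×0.25 = 1.4844 in². φR_n = 0.90 × 50 × 1.4844 = 66.8 kips.
Governing: min(154.5, 101.5, 66.8) = 66.8 kips → gross-section yield.

66.8 kips (gross-section yield governs)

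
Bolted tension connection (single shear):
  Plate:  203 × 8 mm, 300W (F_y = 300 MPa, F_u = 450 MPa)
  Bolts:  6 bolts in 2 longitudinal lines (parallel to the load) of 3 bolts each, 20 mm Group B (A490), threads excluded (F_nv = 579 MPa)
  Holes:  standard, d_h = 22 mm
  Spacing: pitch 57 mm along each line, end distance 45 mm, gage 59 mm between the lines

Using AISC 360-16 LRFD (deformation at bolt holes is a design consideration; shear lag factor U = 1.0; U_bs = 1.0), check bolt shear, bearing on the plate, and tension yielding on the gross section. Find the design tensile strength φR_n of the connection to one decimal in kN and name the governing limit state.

438.5 kN (gross-section yield governs)

Bolt shear: A_b = π(20)²/4 = 314.16 mm². φR_n = 0.75 × 579 × 314.16 × 6 × 1 = 818.5 kN.
Bearing (8 mm plate, F_u = 450 MPa): end bolts L_c = 45 − 22/2 = 34, R_n = min(1.2×34×8×450, 2.4×20×8×450) = 146.88 kN/bolt; interior L_c = 57 − 22 = 35, R_n = 151.2 kN/bolt. φR_n = 0.75 × (2×146.88 + 4×151.2) = 673.9 kN.
Tension yield (gross): A_g = 203×8 = 1624 mm². φR_n = 0.90 × 300 × 1624 = 438.5 kN.
Governing: min(818.5, 673.9, 438.5) = 438.5 kN → gross-section yield.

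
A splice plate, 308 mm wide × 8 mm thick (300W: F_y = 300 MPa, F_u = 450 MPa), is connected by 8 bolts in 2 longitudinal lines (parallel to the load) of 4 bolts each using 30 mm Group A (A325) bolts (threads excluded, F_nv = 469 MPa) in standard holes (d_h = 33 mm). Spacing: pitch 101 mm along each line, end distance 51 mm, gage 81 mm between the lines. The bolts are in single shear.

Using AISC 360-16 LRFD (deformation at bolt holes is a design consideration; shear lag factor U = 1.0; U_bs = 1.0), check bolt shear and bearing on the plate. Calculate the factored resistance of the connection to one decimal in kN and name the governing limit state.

1390.0 kN (bearing governs)

Bolt shear: A_b = π(30)²/4 = 706.86 mm². φR_n = 0.75 × 469 × 706.86 × 8 × 1 = 1989.1 kN.
Bearing (8 mm plate, F_u = 450 MPa): end bolts L_c = 51 − 33/2 = 34.5, R_n = min(1.2×34.5×8×450, 2.4×30×8×450) = 149.04 kN/bolt; interior L_c = 101 − 33 = 68, R_n = 259.2 kN/bolt. φR_n = 0.75 × (2×149.04 + 6×259.2) = 1390.0 kN.
Governing: min(1989.1, 1390.0) = 1390.0 kN → bearing.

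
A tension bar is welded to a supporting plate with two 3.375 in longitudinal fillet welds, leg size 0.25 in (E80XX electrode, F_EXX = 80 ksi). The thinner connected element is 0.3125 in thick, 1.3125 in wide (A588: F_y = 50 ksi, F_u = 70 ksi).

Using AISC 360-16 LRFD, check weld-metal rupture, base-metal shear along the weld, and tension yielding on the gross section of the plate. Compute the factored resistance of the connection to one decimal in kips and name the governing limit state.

Weld metal: throat = 0.707×0.25 = 0.17675 in, L = 2×3.375 = 6.75 in. φR_n = 0.75 × 0.6 × 80 × 0.17675 × 6.75 = 43.0 kips.
Base metal shear (0.3125 in plate): yield φR_n = 1.0×0.6×50×0.3125×6.75 = 63.3 kips; rupture φR_n = 0.75×0.6×70×0.3125×6.75 = 66.4 kips; take 63.3 kips (yield).
Tension yield (gross): A_g = 1.3125×0.3125 = 0.41016 in². φR_n = 0.90 × 50 × 0.41016 = 18.5 kips.
Governing: min(43.0, 63.3, 18.5) = 18.5 kips → gross-section yield.

18.5 kips (gross-section yield governs)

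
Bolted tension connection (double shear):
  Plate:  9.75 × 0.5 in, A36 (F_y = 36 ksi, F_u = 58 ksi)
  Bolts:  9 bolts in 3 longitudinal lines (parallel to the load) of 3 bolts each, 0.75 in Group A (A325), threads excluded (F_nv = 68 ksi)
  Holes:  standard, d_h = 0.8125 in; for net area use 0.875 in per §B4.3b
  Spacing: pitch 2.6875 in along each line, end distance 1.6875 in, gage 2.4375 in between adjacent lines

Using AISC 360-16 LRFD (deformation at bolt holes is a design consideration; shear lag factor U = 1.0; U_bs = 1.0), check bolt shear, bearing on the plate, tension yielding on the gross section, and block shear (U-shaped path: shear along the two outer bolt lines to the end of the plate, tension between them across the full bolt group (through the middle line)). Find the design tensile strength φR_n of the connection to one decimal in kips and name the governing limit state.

Bolt shear: A_b = π(0.75)²/4 = 0.44179 in². φR_n = 0.75 × 68 × 0.44179 × 9 × 2 = 405.6 kips.
Bearing (0.5 in plate, F_u = 58 ksi): end bolts L_c = 1.6875 − 0.8125/2 = 1.28125, R_n = min(1.2×1.28125×0.5×58, 2.4×0.75×0.5×58) = 44.588 kips/bolt; interior L_c = 2.6875 − 0.8125 = 1.875, R_n = 52.2 kips/bolt. φR_n = 0.75 × (3×44.588 + 6×52.2) = 335.2 kips.
Tension yield (gross): A_g = 9.75×0.5 = 4.875 in². φR_n = 0.90 × 36 × 4.875 = 158.0 kips.
Block shear: shear path 2×[1.6875+2×2.6875] = 2×7.0625 in, A_gv = 7.0625, A_nv = 2×(7.0625 − 2.5×0.875)×0.5 = 4.875 in²; tension across gage: (4.875 − 2×0.875)×0.5 = 1.5625 in². R_n = min(0.6×58×4.875, 0.6×36×7.0625) + 1.0×58×1.5625 = min(169.65, 152.55) + 90.625 = 243.18 kips. φR_n = 0.75 × 243.18 = 182.4 kips.
Governing: min(405.6, 335.2, 158.0, 182.4) = 158.0 kips → gross-section yield.

158.0 kips (gross-section yield governs)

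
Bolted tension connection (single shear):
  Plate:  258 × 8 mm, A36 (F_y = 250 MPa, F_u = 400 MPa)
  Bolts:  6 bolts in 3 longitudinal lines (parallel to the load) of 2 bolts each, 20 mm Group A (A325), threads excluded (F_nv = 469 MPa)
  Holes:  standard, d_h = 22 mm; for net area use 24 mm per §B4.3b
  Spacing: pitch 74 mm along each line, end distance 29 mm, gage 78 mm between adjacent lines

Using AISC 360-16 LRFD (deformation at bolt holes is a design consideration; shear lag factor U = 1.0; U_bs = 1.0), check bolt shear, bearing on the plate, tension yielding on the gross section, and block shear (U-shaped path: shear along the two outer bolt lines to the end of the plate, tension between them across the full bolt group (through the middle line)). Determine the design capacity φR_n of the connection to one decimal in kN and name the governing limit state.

444.6 kN (block shear governs)

Bolt shear: A_b = π(20)²/4 = 314.16 mm². φR_n = 0.75 × 469 × 314.16 × 6 × 1 = 663.0 kN.
Bearing (8 mm plate, F_u = 400 MPa): end bolts L_c = 29 − 22/2 = 18, R_n = min(1.2×18×8×400, 2.4×20×8×400) = 69.12 kN/bolt; interior L_c = 74 − 22 = 52, R_n = 153.6 kN/bolt. φR_n = 0.75 × (3×69.12 + 3×153.6) = 501.1 kN.
Tension yield (gross): A_g = 258×8 = 2064 mm². φR_n = 0.90 × 250 × 2064 = 464.4 kN.
Block shear: shear path 2×[29+1×74] = 2×103 mm, A_gv = 1648, A_nv = 2×(103 − 1.5×24)×8 = 1072 mm²; tension across gage: (156 − 2×24)×8 = 864 mm². R_n = min(0.6×400×1072, 0.6×250×1648) + 1.0×400×864 = min(257.28, 247.2) + 345.6 = 592.8 kN. φR_n = 0.75 × 592.8 = 444.6 kN.
Governing: min(663.0, 501.1, 464.4, 444.6) = 444.6 kN → block shear.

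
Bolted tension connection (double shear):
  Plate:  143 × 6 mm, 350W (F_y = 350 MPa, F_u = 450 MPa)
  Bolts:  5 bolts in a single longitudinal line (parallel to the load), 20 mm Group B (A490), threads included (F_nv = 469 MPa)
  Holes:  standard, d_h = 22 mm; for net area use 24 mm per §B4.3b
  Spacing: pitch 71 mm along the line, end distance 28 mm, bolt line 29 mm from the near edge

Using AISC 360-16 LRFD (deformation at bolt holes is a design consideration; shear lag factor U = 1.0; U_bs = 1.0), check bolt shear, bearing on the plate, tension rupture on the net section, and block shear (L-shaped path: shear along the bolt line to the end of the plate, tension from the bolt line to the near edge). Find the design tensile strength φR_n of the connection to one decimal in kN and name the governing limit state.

241.0 kN (net-section rupture governs)

Bolt shear: A_b = π(20)²/4 = 314.16 mm². φR_n = 0.75 × 469 × 314.16 × 5 × 2 = 1105.1 kN.
Bearing (6 mm plate, F_u = 450 MPa): end bolts L_c = 28 − 22/2 = 17, R_n = min(1.2×17×6×450, 2.4×20×6×450) = 55.08 kN/bolt; interior L_c = 71 − 22 = 49, R_n = 129.6 kN/bolt. φR_n = 0.75 × (1×55.08 + 4×129.6) = 430.1 kN.
Tension rupture (net): A_n = (143 − 1×24)×6 = 714 mm² (U = 1.0, A_e = A_n). φR_n = 0.75 × 450 × 714 = 241.0 kN.
Block shear: shear path 1×[28+4×71] = 1×312 mm, A_gv = 1872, A_nv = 1×(312 − 4.5×24)×6 = 1224 mm²; tension to near edge: (29 − 0.5×24)×6 = 102 mm². R_n = min(0.6×450×1224, 0.6×350×1872) + 1.0×450×102 = min(330.48, 393.12) + 45.9 = 376.38 kN. φR_n = 0.75 × 376.38 = 282.3 kN.
Governing: min(1105.1, 430.1, 241.0, 282.3) = 241.0 kN → net-section rupture.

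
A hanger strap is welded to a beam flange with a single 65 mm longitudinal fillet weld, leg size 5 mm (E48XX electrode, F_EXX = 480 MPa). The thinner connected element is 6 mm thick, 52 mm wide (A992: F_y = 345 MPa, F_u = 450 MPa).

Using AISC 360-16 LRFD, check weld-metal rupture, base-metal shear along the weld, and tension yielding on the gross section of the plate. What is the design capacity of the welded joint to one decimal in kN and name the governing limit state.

Weld metal: throat = 0.707×5 = 3.535 mm, L = 65 mm. φR_n = 0.75 × 0.6 × 480 × 3.535 × 65 = 49.6 kN.
Base metal shear (6 mm plate): yield φR_n = 1.0×0.6×345×6×65 = 80.7 kN; rupture φR_n = 0.75×0.6×450×6×65 = 79.0 kN; take 79.0 kN (rupture).
Tension yield (gross): A_g = 52×6 = 312 mm². φR_n = 0.90 × 345 × 312 = 96.9 kN.
Governing: min(49.6, 79.0, 96.9) = 49.6 kN → weld metal.

49.6 kN (weld metal governs)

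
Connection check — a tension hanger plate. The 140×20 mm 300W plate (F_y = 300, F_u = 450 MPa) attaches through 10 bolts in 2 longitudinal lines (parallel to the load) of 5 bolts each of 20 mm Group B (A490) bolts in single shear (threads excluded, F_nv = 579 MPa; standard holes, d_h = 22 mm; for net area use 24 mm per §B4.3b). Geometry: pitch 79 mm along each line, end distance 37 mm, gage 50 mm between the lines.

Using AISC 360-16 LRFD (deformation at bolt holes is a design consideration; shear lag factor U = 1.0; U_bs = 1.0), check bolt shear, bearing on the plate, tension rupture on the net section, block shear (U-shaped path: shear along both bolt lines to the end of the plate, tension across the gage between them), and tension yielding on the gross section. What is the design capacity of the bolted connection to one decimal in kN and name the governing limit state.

621.0 kN (net-section rupture governs)

Bolt shear: A_b = π(20)²/4 = 314.16 mm². φR_n = 0.75 × 579 × 314.16 × 10 × 1 = 1364.2 kN.
Bearing (20 mm plate, F_u = 450 MPa): end bolts L_c = 37 − 22/2 = 26, R_n = min(1.2×26×20×450, 2.4×20×20×450) = 280.8 kN/bolt; interior L_c = 79 − 22 = 57, R_n = 432 kN/bolt. φR_n = 0.75 × (2×280.8 + 8×432) = 3013.2 kN.
Tension rupture (net): A_n = (140 − 2×24)×20 = 1840 mm² (U = 1.0, A_e = A_n). φR_n = 0.75 × 450 × 1840 = 621.0 kN.
Block shear: shear path 2×[37+4×79] = 2×353 mm, A_gv = 14120, A_nv = 2×(353 − 4.5×24)×20 = 9800 mm²; tension across gage: (50 − 1×24)×20 = 520 mm². R_n = min(0.6×450×9800, 0.6×300×14120) + 1.0×450×520 = min(2646, 2541.6) + 234 = 2775.6 kN. φR_n = 0.75 × 2775.6 = 2081.7 kN.
Tension yield (gross): A_g = 140×20 = 2800 mm². φR_n = 0.90 × 300 × 2800 = 756.0 kN.
Governing: min(1364.2, 3013.2, 621.0, 2081.7, 756.0) = 621.0 kN → net-section rupture.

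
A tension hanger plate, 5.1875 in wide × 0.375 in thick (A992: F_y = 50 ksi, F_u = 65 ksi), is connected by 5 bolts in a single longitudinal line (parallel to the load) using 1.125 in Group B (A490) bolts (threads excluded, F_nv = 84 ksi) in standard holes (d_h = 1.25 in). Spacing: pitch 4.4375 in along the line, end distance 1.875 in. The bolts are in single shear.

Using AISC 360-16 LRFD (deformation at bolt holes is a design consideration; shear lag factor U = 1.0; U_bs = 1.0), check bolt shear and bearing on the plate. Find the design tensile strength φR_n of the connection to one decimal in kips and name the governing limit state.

Bolt shear: A_b = π(1.125)²/4 = 0.99402 in². φR_n = 0.75 × 84 × 0.99402 × 5 × 1 = 313.1 kips.
Bearing (0.375 in plate, F_u = 65 ksi): end bolts L_c = 1.875 − 1.25/2 = 1.25, R_n = min(1.2×1.25×0.375×65, 2.4×1.125×0.375×65) = 36.563 kips/bolt; interior L_c = 4.4375 − 1.25 = 3.1875, R_n = 65.813 kips/bolt. φR_n = 0.75 × (1×36.563 + 4×65.813) = 224.9 kips.
Governing: min(313.1, 224.9) = 224.9 kips → bearing.

224.9 kips (bearing governs)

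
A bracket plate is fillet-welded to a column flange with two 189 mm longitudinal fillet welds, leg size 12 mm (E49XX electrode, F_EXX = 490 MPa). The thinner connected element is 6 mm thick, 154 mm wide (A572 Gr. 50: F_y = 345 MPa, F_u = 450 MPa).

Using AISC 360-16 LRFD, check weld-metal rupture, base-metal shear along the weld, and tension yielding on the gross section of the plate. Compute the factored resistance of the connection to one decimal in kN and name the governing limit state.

286.9 kN (gross-section yield governs)

Weld metal: throat = 0.707×12 = 8.484 mm, L = 2×189 = 378 mm. φR_n = 0.75 × 0.6 × 490 × 8.484 × 378 = 707.1 kN.
Base metal shear (6 mm plate): yield φR_n = 1.0×0.6×345×6×378 = 469.5 kN; rupture φR_n = 0.75×0.6×450×6×378 = 459.3 kN; take 459.3 kN (rupture).
Tension yield (gross): A_g = 154×6 = 924 mm². φR_n = 0.90 × 345 × 924 = 286.9 kN.
Governing: min(707.1, 459.3, 286.9) = 286.9 kN → gross-section yield.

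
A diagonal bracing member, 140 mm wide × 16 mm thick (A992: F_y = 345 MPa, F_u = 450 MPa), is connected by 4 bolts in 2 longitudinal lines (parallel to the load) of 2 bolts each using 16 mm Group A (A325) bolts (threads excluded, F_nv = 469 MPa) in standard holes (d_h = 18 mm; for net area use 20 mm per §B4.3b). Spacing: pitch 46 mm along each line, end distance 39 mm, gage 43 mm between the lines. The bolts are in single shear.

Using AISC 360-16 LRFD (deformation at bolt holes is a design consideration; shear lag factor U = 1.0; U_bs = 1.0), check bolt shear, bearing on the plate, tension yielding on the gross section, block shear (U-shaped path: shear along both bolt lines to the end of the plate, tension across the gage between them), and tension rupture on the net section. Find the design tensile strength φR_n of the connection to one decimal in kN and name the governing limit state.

Bolt shear: A_b = π(16)²/4 = 201.06 mm². φR_n = 0.75 × 469 × 201.06 × 4 × 1 = 282.9 kN.
Bearing (16 mm plate, F_u = 450 MPa): end bolts L_c = 39 − 18/2 = 30, R_n = min(1.2×30×16×450, 2.4×16×16×450) = 259.2 kN/bolt; interior L_c = 46 − 18 = 28, R_n = 241.92 kN/bolt. φR_n = 0.75 × (2×259.2 + 2×241.92) = 751.7 kN.
Tension yield (gross): A_g = 140×16 = 2240 mm². φR_n = 0.90 × 345 × 2240 = 695.5 kN.
Block shear: shear path 2×[39+1×46] = 2×85 mm, A_gv = 2720, A_nv = 2×(85 − 1.5×20)×16 = 1760 mm²; tension across gage: (43 − 1×20)×16 = 368 mm². R_n = min(0.6×450×1760, 0.6×345×2720) + 1.0×450×368 = min(475.2, 563.04) + 165.6 = 640.8 kN. φR_n = 0.75 × 640.8 = 480.6 kN.
Tension rupture (net): A_n = (140 − 2×20)×16 = 1600 mm² (U = 1.0, A_e = A_n). φR_n = 0.75 × 450 × 1600 = 540.0 kN.
Governing: min(282.9, 751.7, 695.5, 480.6, 540.0) = 282.9 kN → bolt shear.

282.9 kN (bolt shear governs)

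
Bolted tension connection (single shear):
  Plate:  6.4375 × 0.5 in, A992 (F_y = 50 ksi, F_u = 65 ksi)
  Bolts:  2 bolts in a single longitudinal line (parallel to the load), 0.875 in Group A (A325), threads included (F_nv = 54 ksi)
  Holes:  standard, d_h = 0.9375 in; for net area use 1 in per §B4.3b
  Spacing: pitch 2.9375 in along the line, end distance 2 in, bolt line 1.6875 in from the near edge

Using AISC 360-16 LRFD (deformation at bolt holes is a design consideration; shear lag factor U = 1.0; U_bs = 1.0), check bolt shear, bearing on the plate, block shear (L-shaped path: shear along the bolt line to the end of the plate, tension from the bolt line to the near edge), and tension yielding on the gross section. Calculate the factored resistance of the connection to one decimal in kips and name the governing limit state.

Bolt shear: A_b = π(0.875)²/4 = 0.60132 in². φR_n = 0.75 × 54 × 0.60132 × 2 × 1 = 48.7 kips.
Bearing (0.5 in plate, F_u = 65 ksi): end bolts L_c = 2 − 0.9375/2 = 1.53125, R_n = min(1.2×1.53125×0.5×65, 2.4×0.875×0.5×65) = 59.719 kips/bolt; interior L_c = 2.9375 − 0.9375 = 2, R_n = 68.25 kips/bolt. φR_n = 0.75 × (1×59.719 + 1×68.25) = 96.0 kips.
Block shear: shear path 1×[2+1×2.9375] = 1×4.9375 in, A_gv = 2.4688, A_nv = 1×(4.9375 − 1.5×1)×0.5 = 1.7188 in²; tension to near edge: (1.6875 − 0.5×1)×0.5 = 0.59375 in². R_n = min(0.6×65×1.7188, 0.6×50×2.4688) + 1.0×65×0.59375 = min(67.033, 74.064) + 38.594 = 105.63 kips. φR_n = 0.75 × 105.63 = 79.2 kips.
Tension yield (gross): A_g = 6.4375×0.5 = 3.2188 in². φR_n = 0.90 × 50 × 3.2188 = 144.8 kips.
Governing: min(48.7, 96.0, 79.2, 144.8) = 48.7 kips → bolt shear.

48.7 kips (bolt shear governs)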